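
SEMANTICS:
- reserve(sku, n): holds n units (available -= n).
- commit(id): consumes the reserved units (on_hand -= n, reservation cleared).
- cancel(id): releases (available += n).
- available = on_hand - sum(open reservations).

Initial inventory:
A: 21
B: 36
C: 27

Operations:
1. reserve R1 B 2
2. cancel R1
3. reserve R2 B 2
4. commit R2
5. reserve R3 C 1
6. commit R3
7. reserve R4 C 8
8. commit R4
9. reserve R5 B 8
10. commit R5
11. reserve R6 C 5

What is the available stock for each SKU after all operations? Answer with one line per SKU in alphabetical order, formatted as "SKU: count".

Answer: A: 21
B: 26
C: 13

Derivation:
Step 1: reserve R1 B 2 -> on_hand[A=21 B=36 C=27] avail[A=21 B=34 C=27] open={R1}
Step 2: cancel R1 -> on_hand[A=21 B=36 C=27] avail[A=21 B=36 C=27] open={}
Step 3: reserve R2 B 2 -> on_hand[A=21 B=36 C=27] avail[A=21 B=34 C=27] open={R2}
Step 4: commit R2 -> on_hand[A=21 B=34 C=27] avail[A=21 B=34 C=27] open={}
Step 5: reserve R3 C 1 -> on_hand[A=21 B=34 C=27] avail[A=21 B=34 C=26] open={R3}
Step 6: commit R3 -> on_hand[A=21 B=34 C=26] avail[A=21 B=34 C=26] open={}
Step 7: reserve R4 C 8 -> on_hand[A=21 B=34 C=26] avail[A=21 B=34 C=18] open={R4}
Step 8: commit R4 -> on_hand[A=21 B=34 C=18] avail[A=21 B=34 C=18] open={}
Step 9: reserve R5 B 8 -> on_hand[A=21 B=34 C=18] avail[A=21 B=26 C=18] open={R5}
Step 10: commit R5 -> on_hand[A=21 B=26 C=18] avail[A=21 B=26 C=18] open={}
Step 11: reserve R6 C 5 -> on_hand[A=21 B=26 C=18] avail[A=21 B=26 C=13] open={R6}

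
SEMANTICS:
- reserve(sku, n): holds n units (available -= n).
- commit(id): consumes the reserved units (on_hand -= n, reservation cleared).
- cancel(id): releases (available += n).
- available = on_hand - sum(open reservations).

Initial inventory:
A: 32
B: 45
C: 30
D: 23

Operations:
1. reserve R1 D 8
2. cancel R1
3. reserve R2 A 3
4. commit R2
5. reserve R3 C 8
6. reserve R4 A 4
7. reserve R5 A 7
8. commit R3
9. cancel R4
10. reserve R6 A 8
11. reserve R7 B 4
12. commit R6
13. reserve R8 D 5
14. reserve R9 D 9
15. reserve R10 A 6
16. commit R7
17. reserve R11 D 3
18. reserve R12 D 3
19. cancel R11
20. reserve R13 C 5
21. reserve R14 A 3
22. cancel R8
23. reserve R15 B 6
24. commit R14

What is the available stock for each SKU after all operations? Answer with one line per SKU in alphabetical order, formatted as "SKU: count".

Step 1: reserve R1 D 8 -> on_hand[A=32 B=45 C=30 D=23] avail[A=32 B=45 C=30 D=15] open={R1}
Step 2: cancel R1 -> on_hand[A=32 B=45 C=30 D=23] avail[A=32 B=45 C=30 D=23] open={}
Step 3: reserve R2 A 3 -> on_hand[A=32 B=45 C=30 D=23] avail[A=29 B=45 C=30 D=23] open={R2}
Step 4: commit R2 -> on_hand[A=29 B=45 C=30 D=23] avail[A=29 B=45 C=30 D=23] open={}
Step 5: reserve R3 C 8 -> on_hand[A=29 B=45 C=30 D=23] avail[A=29 B=45 C=22 D=23] open={R3}
Step 6: reserve R4 A 4 -> on_hand[A=29 B=45 C=30 D=23] avail[A=25 B=45 C=22 D=23] open={R3,R4}
Step 7: reserve R5 A 7 -> on_hand[A=29 B=45 C=30 D=23] avail[A=18 B=45 C=22 D=23] open={R3,R4,R5}
Step 8: commit R3 -> on_hand[A=29 B=45 C=22 D=23] avail[A=18 B=45 C=22 D=23] open={R4,R5}
Step 9: cancel R4 -> on_hand[A=29 B=45 C=22 D=23] avail[A=22 B=45 C=22 D=23] open={R5}
Step 10: reserve R6 A 8 -> on_hand[A=29 B=45 C=22 D=23] avail[A=14 B=45 C=22 D=23] open={R5,R6}
Step 11: reserve R7 B 4 -> on_hand[A=29 B=45 C=22 D=23] avail[A=14 B=41 C=22 D=23] open={R5,R6,R7}
Step 12: commit R6 -> on_hand[A=21 B=45 C=22 D=23] avail[A=14 B=41 C=22 D=23] open={R5,R7}
Step 13: reserve R8 D 5 -> on_hand[A=21 B=45 C=22 D=23] avail[A=14 B=41 C=22 D=18] open={R5,R7,R8}
Step 14: reserve R9 D 9 -> on_hand[A=21 B=45 C=22 D=23] avail[A=14 B=41 C=22 D=9] open={R5,R7,R8,R9}
Step 15: reserve R10 A 6 -> on_hand[A=21 B=45 C=22 D=23] avail[A=8 B=41 C=22 D=9] open={R10,R5,R7,R8,R9}
Step 16: commit R7 -> on_hand[A=21 B=41 C=22 D=23] avail[A=8 B=41 C=22 D=9] open={R10,R5,R8,R9}
Step 17: reserve R11 D 3 -> on_hand[A=21 B=41 C=22 D=23] avail[A=8 B=41 C=22 D=6] open={R10,R11,R5,R8,R9}
Step 18: reserve R12 D 3 -> on_hand[A=21 B=41 C=22 D=23] avail[A=8 B=41 C=22 D=3] open={R10,R11,R12,R5,R8,R9}
Step 19: cancel R11 -> on_hand[A=21 B=41 C=22 D=23] avail[A=8 B=41 C=22 D=6] open={R10,R12,R5,R8,R9}
Step 20: reserve R13 C 5 -> on_hand[A=21 B=41 C=22 D=23] avail[A=8 B=41 C=17 D=6] open={R10,R12,R13,R5,R8,R9}
Step 21: reserve R14 A 3 -> on_hand[A=21 B=41 C=22 D=23] avail[A=5 B=41 C=17 D=6] open={R10,R12,R13,R14,R5,R8,R9}
Step 22: cancel R8 -> on_hand[A=21 B=41 C=22 D=23] avail[A=5 B=41 C=17 D=11] open={R10,R12,R13,R14,R5,R9}
Step 23: reserve R15 B 6 -> on_hand[A=21 B=41 C=22 D=23] avail[A=5 B=35 C=17 D=11] open={R10,R12,R13,R14,R15,R5,R9}
Step 24: commit R14 -> on_hand[A=18 B=41 C=22 D=23] avail[A=5 B=35 C=17 D=11] open={R10,R12,R13,R15,R5,R9}

Answer: A: 5
B: 35
C: 17
D: 11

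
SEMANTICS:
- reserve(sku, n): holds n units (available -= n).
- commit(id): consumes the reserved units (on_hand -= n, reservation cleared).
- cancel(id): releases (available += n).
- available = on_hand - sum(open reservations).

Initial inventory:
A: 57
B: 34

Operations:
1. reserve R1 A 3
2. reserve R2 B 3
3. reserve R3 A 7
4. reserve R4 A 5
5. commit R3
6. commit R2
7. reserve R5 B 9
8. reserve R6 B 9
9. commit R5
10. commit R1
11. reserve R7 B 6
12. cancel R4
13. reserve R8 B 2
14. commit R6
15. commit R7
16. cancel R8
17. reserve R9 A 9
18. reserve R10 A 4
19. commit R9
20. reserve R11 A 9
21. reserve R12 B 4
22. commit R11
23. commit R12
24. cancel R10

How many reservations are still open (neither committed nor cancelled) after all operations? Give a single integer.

Answer: 0

Derivation:
Step 1: reserve R1 A 3 -> on_hand[A=57 B=34] avail[A=54 B=34] open={R1}
Step 2: reserve R2 B 3 -> on_hand[A=57 B=34] avail[A=54 B=31] open={R1,R2}
Step 3: reserve R3 A 7 -> on_hand[A=57 B=34] avail[A=47 B=31] open={R1,R2,R3}
Step 4: reserve R4 A 5 -> on_hand[A=57 B=34] avail[A=42 B=31] open={R1,R2,R3,R4}
Step 5: commit R3 -> on_hand[A=50 B=34] avail[A=42 B=31] open={R1,R2,R4}
Step 6: commit R2 -> on_hand[A=50 B=31] avail[A=42 B=31] open={R1,R4}
Step 7: reserve R5 B 9 -> on_hand[A=50 B=31] avail[A=42 B=22] open={R1,R4,R5}
Step 8: reserve R6 B 9 -> on_hand[A=50 B=31] avail[A=42 B=13] open={R1,R4,R5,R6}
Step 9: commit R5 -> on_hand[A=50 B=22] avail[A=42 B=13] open={R1,R4,R6}
Step 10: commit R1 -> on_hand[A=47 B=22] avail[A=42 B=13] open={R4,R6}
Step 11: reserve R7 B 6 -> on_hand[A=47 B=22] avail[A=42 B=7] open={R4,R6,R7}
Step 12: cancel R4 -> on_hand[A=47 B=22] avail[A=47 B=7] open={R6,R7}
Step 13: reserve R8 B 2 -> on_hand[A=47 B=22] avail[A=47 B=5] open={R6,R7,R8}
Step 14: commit R6 -> on_hand[A=47 B=13] avail[A=47 B=5] open={R7,R8}
Step 15: commit R7 -> on_hand[A=47 B=7] avail[A=47 B=5] open={R8}
Step 16: cancel R8 -> on_hand[A=47 B=7] avail[A=47 B=7] open={}
Step 17: reserve R9 A 9 -> on_hand[A=47 B=7] avail[A=38 B=7] open={R9}
Step 18: reserve R10 A 4 -> on_hand[A=47 B=7] avail[A=34 B=7] open={R10,R9}
Step 19: commit R9 -> on_hand[A=38 B=7] avail[A=34 B=7] open={R10}
Step 20: reserve R11 A 9 -> on_hand[A=38 B=7] avail[A=25 B=7] open={R10,R11}
Step 21: reserve R12 B 4 -> on_hand[A=38 B=7] avail[A=25 B=3] open={R10,R11,R12}
Step 22: commit R11 -> on_hand[A=29 B=7] avail[A=25 B=3] open={R10,R12}
Step 23: commit R12 -> on_hand[A=29 B=3] avail[A=25 B=3] open={R10}
Step 24: cancel R10 -> on_hand[A=29 B=3] avail[A=29 B=3] open={}
Open reservations: [] -> 0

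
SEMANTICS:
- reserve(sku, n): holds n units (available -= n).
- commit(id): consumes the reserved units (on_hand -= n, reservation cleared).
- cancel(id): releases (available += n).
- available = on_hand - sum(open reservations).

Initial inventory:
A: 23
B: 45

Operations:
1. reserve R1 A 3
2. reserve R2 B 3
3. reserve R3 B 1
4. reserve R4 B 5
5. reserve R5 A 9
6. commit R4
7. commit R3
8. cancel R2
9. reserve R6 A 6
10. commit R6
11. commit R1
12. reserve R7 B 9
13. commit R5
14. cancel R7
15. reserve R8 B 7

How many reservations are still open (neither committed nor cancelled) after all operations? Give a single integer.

Step 1: reserve R1 A 3 -> on_hand[A=23 B=45] avail[A=20 B=45] open={R1}
Step 2: reserve R2 B 3 -> on_hand[A=23 B=45] avail[A=20 B=42] open={R1,R2}
Step 3: reserve R3 B 1 -> on_hand[A=23 B=45] avail[A=20 B=41] open={R1,R2,R3}
Step 4: reserve R4 B 5 -> on_hand[A=23 B=45] avail[A=20 B=36] open={R1,R2,R3,R4}
Step 5: reserve R5 A 9 -> on_hand[A=23 B=45] avail[A=11 B=36] open={R1,R2,R3,R4,R5}
Step 6: commit R4 -> on_hand[A=23 B=40] avail[A=11 B=36] open={R1,R2,R3,R5}
Step 7: commit R3 -> on_hand[A=23 B=39] avail[A=11 B=36] open={R1,R2,R5}
Step 8: cancel R2 -> on_hand[A=23 B=39] avail[A=11 B=39] open={R1,R5}
Step 9: reserve R6 A 6 -> on_hand[A=23 B=39] avail[A=5 B=39] open={R1,R5,R6}
Step 10: commit R6 -> on_hand[A=17 B=39] avail[A=5 B=39] open={R1,R5}
Step 11: commit R1 -> on_hand[A=14 B=39] avail[A=5 B=39] open={R5}
Step 12: reserve R7 B 9 -> on_hand[A=14 B=39] avail[A=5 B=30] open={R5,R7}
Step 13: commit R5 -> on_hand[A=5 B=39] avail[A=5 B=30] open={R7}
Step 14: cancel R7 -> on_hand[A=5 B=39] avail[A=5 B=39] open={}
Step 15: reserve R8 B 7 -> on_hand[A=5 B=39] avail[A=5 B=32] open={R8}
Open reservations: ['R8'] -> 1

Answer: 1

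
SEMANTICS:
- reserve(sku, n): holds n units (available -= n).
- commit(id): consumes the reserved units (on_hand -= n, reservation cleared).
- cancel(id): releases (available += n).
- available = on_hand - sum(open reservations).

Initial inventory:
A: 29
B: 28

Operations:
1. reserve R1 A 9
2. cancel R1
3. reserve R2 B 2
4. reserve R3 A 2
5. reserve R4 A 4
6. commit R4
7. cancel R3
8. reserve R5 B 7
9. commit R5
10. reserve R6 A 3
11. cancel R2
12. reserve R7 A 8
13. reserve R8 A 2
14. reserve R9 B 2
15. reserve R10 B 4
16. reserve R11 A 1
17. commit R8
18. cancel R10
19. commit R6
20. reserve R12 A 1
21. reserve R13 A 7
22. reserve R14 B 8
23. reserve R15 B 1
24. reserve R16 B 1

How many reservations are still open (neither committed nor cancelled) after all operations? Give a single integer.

Answer: 8

Derivation:
Step 1: reserve R1 A 9 -> on_hand[A=29 B=28] avail[A=20 B=28] open={R1}
Step 2: cancel R1 -> on_hand[A=29 B=28] avail[A=29 B=28] open={}
Step 3: reserve R2 B 2 -> on_hand[A=29 B=28] avail[A=29 B=26] open={R2}
Step 4: reserve R3 A 2 -> on_hand[A=29 B=28] avail[A=27 B=26] open={R2,R3}
Step 5: reserve R4 A 4 -> on_hand[A=29 B=28] avail[A=23 B=26] open={R2,R3,R4}
Step 6: commit R4 -> on_hand[A=25 B=28] avail[A=23 B=26] open={R2,R3}
Step 7: cancel R3 -> on_hand[A=25 B=28] avail[A=25 B=26] open={R2}
Step 8: reserve R5 B 7 -> on_hand[A=25 B=28] avail[A=25 B=19] open={R2,R5}
Step 9: commit R5 -> on_hand[A=25 B=21] avail[A=25 B=19] open={R2}
Step 10: reserve R6 A 3 -> on_hand[A=25 B=21] avail[A=22 B=19] open={R2,R6}
Step 11: cancel R2 -> on_hand[A=25 B=21] avail[A=22 B=21] open={R6}
Step 12: reserve R7 A 8 -> on_hand[A=25 B=21] avail[A=14 B=21] open={R6,R7}
Step 13: reserve R8 A 2 -> on_hand[A=25 B=21] avail[A=12 B=21] open={R6,R7,R8}
Step 14: reserve R9 B 2 -> on_hand[A=25 B=21] avail[A=12 B=19] open={R6,R7,R8,R9}
Step 15: reserve R10 B 4 -> on_hand[A=25 B=21] avail[A=12 B=15] open={R10,R6,R7,R8,R9}
Step 16: reserve R11 A 1 -> on_hand[A=25 B=21] avail[A=11 B=15] open={R10,R11,R6,R7,R8,R9}
Step 17: commit R8 -> on_hand[A=23 B=21] avail[A=11 B=15] open={R10,R11,R6,R7,R9}
Step 18: cancel R10 -> on_hand[A=23 B=21] avail[A=11 B=19] open={R11,R6,R7,R9}
Step 19: commit R6 -> on_hand[A=20 B=21] avail[A=11 B=19] open={R11,R7,R9}
Step 20: reserve R12 A 1 -> on_hand[A=20 B=21] avail[A=10 B=19] open={R11,R12,R7,R9}
Step 21: reserve R13 A 7 -> on_hand[A=20 B=21] avail[A=3 B=19] open={R11,R12,R13,R7,R9}
Step 22: reserve R14 B 8 -> on_hand[A=20 B=21] avail[A=3 B=11] open={R11,R12,R13,R14,R7,R9}
Step 23: reserve R15 B 1 -> on_hand[A=20 B=21] avail[A=3 B=10] open={R11,R12,R13,R14,R15,R7,R9}
Step 24: reserve R16 B 1 -> on_hand[A=20 B=21] avail[A=3 B=9] open={R11,R12,R13,R14,R15,R16,R7,R9}
Open reservations: ['R11', 'R12', 'R13', 'R14', 'R15', 'R16', 'R7', 'R9'] -> 8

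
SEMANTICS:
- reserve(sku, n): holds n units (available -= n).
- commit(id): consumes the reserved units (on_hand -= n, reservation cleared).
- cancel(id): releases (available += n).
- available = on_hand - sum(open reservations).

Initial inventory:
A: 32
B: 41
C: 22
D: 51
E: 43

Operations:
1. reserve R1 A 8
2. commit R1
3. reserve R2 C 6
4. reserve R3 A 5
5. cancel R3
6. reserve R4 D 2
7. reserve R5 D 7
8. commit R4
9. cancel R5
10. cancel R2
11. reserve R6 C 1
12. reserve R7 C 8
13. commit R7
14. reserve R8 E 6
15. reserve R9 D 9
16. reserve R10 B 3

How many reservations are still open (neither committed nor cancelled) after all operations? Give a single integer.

Step 1: reserve R1 A 8 -> on_hand[A=32 B=41 C=22 D=51 E=43] avail[A=24 B=41 C=22 D=51 E=43] open={R1}
Step 2: commit R1 -> on_hand[A=24 B=41 C=22 D=51 E=43] avail[A=24 B=41 C=22 D=51 E=43] open={}
Step 3: reserve R2 C 6 -> on_hand[A=24 B=41 C=22 D=51 E=43] avail[A=24 B=41 C=16 D=51 E=43] open={R2}
Step 4: reserve R3 A 5 -> on_hand[A=24 B=41 C=22 D=51 E=43] avail[A=19 B=41 C=16 D=51 E=43] open={R2,R3}
Step 5: cancel R3 -> on_hand[A=24 B=41 C=22 D=51 E=43] avail[A=24 B=41 C=16 D=51 E=43] open={R2}
Step 6: reserve R4 D 2 -> on_hand[A=24 B=41 C=22 D=51 E=43] avail[A=24 B=41 C=16 D=49 E=43] open={R2,R4}
Step 7: reserve R5 D 7 -> on_hand[A=24 B=41 C=22 D=51 E=43] avail[A=24 B=41 C=16 D=42 E=43] open={R2,R4,R5}
Step 8: commit R4 -> on_hand[A=24 B=41 C=22 D=49 E=43] avail[A=24 B=41 C=16 D=42 E=43] open={R2,R5}
Step 9: cancel R5 -> on_hand[A=24 B=41 C=22 D=49 E=43] avail[A=24 B=41 C=16 D=49 E=43] open={R2}
Step 10: cancel R2 -> on_hand[A=24 B=41 C=22 D=49 E=43] avail[A=24 B=41 C=22 D=49 E=43] open={}
Step 11: reserve R6 C 1 -> on_hand[A=24 B=41 C=22 D=49 E=43] avail[A=24 B=41 C=21 D=49 E=43] open={R6}
Step 12: reserve R7 C 8 -> on_hand[A=24 B=41 C=22 D=49 E=43] avail[A=24 B=41 C=13 D=49 E=43] open={R6,R7}
Step 13: commit R7 -> on_hand[A=24 B=41 C=14 D=49 E=43] avail[A=24 B=41 C=13 D=49 E=43] open={R6}
Step 14: reserve R8 E 6 -> on_hand[A=24 B=41 C=14 D=49 E=43] avail[A=24 B=41 C=13 D=49 E=37] open={R6,R8}
Step 15: reserve R9 D 9 -> on_hand[A=24 B=41 C=14 D=49 E=43] avail[A=24 B=41 C=13 D=40 E=37] open={R6,R8,R9}
Step 16: reserve R10 B 3 -> on_hand[A=24 B=41 C=14 D=49 E=43] avail[A=24 B=38 C=13 D=40 E=37] open={R10,R6,R8,R9}
Open reservations: ['R10', 'R6', 'R8', 'R9'] -> 4

Answer: 4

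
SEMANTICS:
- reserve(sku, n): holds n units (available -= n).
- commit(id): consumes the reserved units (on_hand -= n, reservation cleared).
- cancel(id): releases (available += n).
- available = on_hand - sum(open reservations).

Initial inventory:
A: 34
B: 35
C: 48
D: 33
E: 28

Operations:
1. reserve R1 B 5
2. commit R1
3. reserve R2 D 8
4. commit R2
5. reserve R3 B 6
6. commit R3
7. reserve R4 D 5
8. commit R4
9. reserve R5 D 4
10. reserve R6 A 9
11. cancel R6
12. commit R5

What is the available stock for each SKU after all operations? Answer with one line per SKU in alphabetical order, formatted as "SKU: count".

Step 1: reserve R1 B 5 -> on_hand[A=34 B=35 C=48 D=33 E=28] avail[A=34 B=30 C=48 D=33 E=28] open={R1}
Step 2: commit R1 -> on_hand[A=34 B=30 C=48 D=33 E=28] avail[A=34 B=30 C=48 D=33 E=28] open={}
Step 3: reserve R2 D 8 -> on_hand[A=34 B=30 C=48 D=33 E=28] avail[A=34 B=30 C=48 D=25 E=28] open={R2}
Step 4: commit R2 -> on_hand[A=34 B=30 C=48 D=25 E=28] avail[A=34 B=30 C=48 D=25 E=28] open={}
Step 5: reserve R3 B 6 -> on_hand[A=34 B=30 C=48 D=25 E=28] avail[A=34 B=24 C=48 D=25 E=28] open={R3}
Step 6: commit R3 -> on_hand[A=34 B=24 C=48 D=25 E=28] avail[A=34 B=24 C=48 D=25 E=28] open={}
Step 7: reserve R4 D 5 -> on_hand[A=34 B=24 C=48 D=25 E=28] avail[A=34 B=24 C=48 D=20 E=28] open={R4}
Step 8: commit R4 -> on_hand[A=34 B=24 C=48 D=20 E=28] avail[A=34 B=24 C=48 D=20 E=28] open={}
Step 9: reserve R5 D 4 -> on_hand[A=34 B=24 C=48 D=20 E=28] avail[A=34 B=24 C=48 D=16 E=28] open={R5}
Step 10: reserve R6 A 9 -> on_hand[A=34 B=24 C=48 D=20 E=28] avail[A=25 B=24 C=48 D=16 E=28] open={R5,R6}
Step 11: cancel R6 -> on_hand[A=34 B=24 C=48 D=20 E=28] avail[A=34 B=24 C=48 D=16 E=28] open={R5}
Step 12: commit R5 -> on_hand[A=34 B=24 C=48 D=16 E=28] avail[A=34 B=24 C=48 D=16 E=28] open={}

Answer: A: 34
B: 24
C: 48
D: 16
E: 28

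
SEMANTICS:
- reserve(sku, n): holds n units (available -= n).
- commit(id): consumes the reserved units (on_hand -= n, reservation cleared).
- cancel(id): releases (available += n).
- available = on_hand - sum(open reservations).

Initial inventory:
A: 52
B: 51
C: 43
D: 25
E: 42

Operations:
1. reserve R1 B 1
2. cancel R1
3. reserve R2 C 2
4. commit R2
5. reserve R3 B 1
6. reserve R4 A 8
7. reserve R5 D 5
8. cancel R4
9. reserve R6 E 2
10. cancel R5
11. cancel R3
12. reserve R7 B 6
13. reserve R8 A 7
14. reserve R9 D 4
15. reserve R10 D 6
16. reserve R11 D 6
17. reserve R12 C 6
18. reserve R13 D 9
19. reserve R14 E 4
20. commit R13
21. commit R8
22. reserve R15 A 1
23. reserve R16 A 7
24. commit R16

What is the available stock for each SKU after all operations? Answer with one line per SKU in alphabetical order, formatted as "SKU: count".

Step 1: reserve R1 B 1 -> on_hand[A=52 B=51 C=43 D=25 E=42] avail[A=52 B=50 C=43 D=25 E=42] open={R1}
Step 2: cancel R1 -> on_hand[A=52 B=51 C=43 D=25 E=42] avail[A=52 B=51 C=43 D=25 E=42] open={}
Step 3: reserve R2 C 2 -> on_hand[A=52 B=51 C=43 D=25 E=42] avail[A=52 B=51 C=41 D=25 E=42] open={R2}
Step 4: commit R2 -> on_hand[A=52 B=51 C=41 D=25 E=42] avail[A=52 B=51 C=41 D=25 E=42] open={}
Step 5: reserve R3 B 1 -> on_hand[A=52 B=51 C=41 D=25 E=42] avail[A=52 B=50 C=41 D=25 E=42] open={R3}
Step 6: reserve R4 A 8 -> on_hand[A=52 B=51 C=41 D=25 E=42] avail[A=44 B=50 C=41 D=25 E=42] open={R3,R4}
Step 7: reserve R5 D 5 -> on_hand[A=52 B=51 C=41 D=25 E=42] avail[A=44 B=50 C=41 D=20 E=42] open={R3,R4,R5}
Step 8: cancel R4 -> on_hand[A=52 B=51 C=41 D=25 E=42] avail[A=52 B=50 C=41 D=20 E=42] open={R3,R5}
Step 9: reserve R6 E 2 -> on_hand[A=52 B=51 C=41 D=25 E=42] avail[A=52 B=50 C=41 D=20 E=40] open={R3,R5,R6}
Step 10: cancel R5 -> on_hand[A=52 B=51 C=41 D=25 E=42] avail[A=52 B=50 C=41 D=25 E=40] open={R3,R6}
Step 11: cancel R3 -> on_hand[A=52 B=51 C=41 D=25 E=42] avail[A=52 B=51 C=41 D=25 E=40] open={R6}
Step 12: reserve R7 B 6 -> on_hand[A=52 B=51 C=41 D=25 E=42] avail[A=52 B=45 C=41 D=25 E=40] open={R6,R7}
Step 13: reserve R8 A 7 -> on_hand[A=52 B=51 C=41 D=25 E=42] avail[A=45 B=45 C=41 D=25 E=40] open={R6,R7,R8}
Step 14: reserve R9 D 4 -> on_hand[A=52 B=51 C=41 D=25 E=42] avail[A=45 B=45 C=41 D=21 E=40] open={R6,R7,R8,R9}
Step 15: reserve R10 D 6 -> on_hand[A=52 B=51 C=41 D=25 E=42] avail[A=45 B=45 C=41 D=15 E=40] open={R10,R6,R7,R8,R9}
Step 16: reserve R11 D 6 -> on_hand[A=52 B=51 C=41 D=25 E=42] avail[A=45 B=45 C=41 D=9 E=40] open={R10,R11,R6,R7,R8,R9}
Step 17: reserve R12 C 6 -> on_hand[A=52 B=51 C=41 D=25 E=42] avail[A=45 B=45 C=35 D=9 E=40] open={R10,R11,R12,R6,R7,R8,R9}
Step 18: reserve R13 D 9 -> on_hand[A=52 B=51 C=41 D=25 E=42] avail[A=45 B=45 C=35 D=0 E=40] open={R10,R11,R12,R13,R6,R7,R8,R9}
Step 19: reserve R14 E 4 -> on_hand[A=52 B=51 C=41 D=25 E=42] avail[A=45 B=45 C=35 D=0 E=36] open={R10,R11,R12,R13,R14,R6,R7,R8,R9}
Step 20: commit R13 -> on_hand[A=52 B=51 C=41 D=16 E=42] avail[A=45 B=45 C=35 D=0 E=36] open={R10,R11,R12,R14,R6,R7,R8,R9}
Step 21: commit R8 -> on_hand[A=45 B=51 C=41 D=16 E=42] avail[A=45 B=45 C=35 D=0 E=36] open={R10,R11,R12,R14,R6,R7,R9}
Step 22: reserve R15 A 1 -> on_hand[A=45 B=51 C=41 D=16 E=42] avail[A=44 B=45 C=35 D=0 E=36] open={R10,R11,R12,R14,R15,R6,R7,R9}
Step 23: reserve R16 A 7 -> on_hand[A=45 B=51 C=41 D=16 E=42] avail[A=37 B=45 C=35 D=0 E=36] open={R10,R11,R12,R14,R15,R16,R6,R7,R9}
Step 24: commit R16 -> on_hand[A=38 B=51 C=41 D=16 E=42] avail[A=37 B=45 C=35 D=0 E=36] open={R10,R11,R12,R14,R15,R6,R7,R9}

Answer: A: 37
B: 45
C: 35
D: 0
E: 36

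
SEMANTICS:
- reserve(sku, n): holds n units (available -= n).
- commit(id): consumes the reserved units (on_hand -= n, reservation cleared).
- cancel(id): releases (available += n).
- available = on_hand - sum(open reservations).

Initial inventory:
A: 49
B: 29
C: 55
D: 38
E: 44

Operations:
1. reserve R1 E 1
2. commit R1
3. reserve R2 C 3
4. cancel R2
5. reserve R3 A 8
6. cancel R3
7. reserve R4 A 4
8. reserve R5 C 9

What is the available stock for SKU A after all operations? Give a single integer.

Answer: 45

Derivation:
Step 1: reserve R1 E 1 -> on_hand[A=49 B=29 C=55 D=38 E=44] avail[A=49 B=29 C=55 D=38 E=43] open={R1}
Step 2: commit R1 -> on_hand[A=49 B=29 C=55 D=38 E=43] avail[A=49 B=29 C=55 D=38 E=43] open={}
Step 3: reserve R2 C 3 -> on_hand[A=49 B=29 C=55 D=38 E=43] avail[A=49 B=29 C=52 D=38 E=43] open={R2}
Step 4: cancel R2 -> on_hand[A=49 B=29 C=55 D=38 E=43] avail[A=49 B=29 C=55 D=38 E=43] open={}
Step 5: reserve R3 A 8 -> on_hand[A=49 B=29 C=55 D=38 E=43] avail[A=41 B=29 C=55 D=38 E=43] open={R3}
Step 6: cancel R3 -> on_hand[A=49 B=29 C=55 D=38 E=43] avail[A=49 B=29 C=55 D=38 E=43] open={}
Step 7: reserve R4 A 4 -> on_hand[A=49 B=29 C=55 D=38 E=43] avail[A=45 B=29 C=55 D=38 E=43] open={R4}
Step 8: reserve R5 C 9 -> on_hand[A=49 B=29 C=55 D=38 E=43] avail[A=45 B=29 C=46 D=38 E=43] open={R4,R5}
Final available[A] = 45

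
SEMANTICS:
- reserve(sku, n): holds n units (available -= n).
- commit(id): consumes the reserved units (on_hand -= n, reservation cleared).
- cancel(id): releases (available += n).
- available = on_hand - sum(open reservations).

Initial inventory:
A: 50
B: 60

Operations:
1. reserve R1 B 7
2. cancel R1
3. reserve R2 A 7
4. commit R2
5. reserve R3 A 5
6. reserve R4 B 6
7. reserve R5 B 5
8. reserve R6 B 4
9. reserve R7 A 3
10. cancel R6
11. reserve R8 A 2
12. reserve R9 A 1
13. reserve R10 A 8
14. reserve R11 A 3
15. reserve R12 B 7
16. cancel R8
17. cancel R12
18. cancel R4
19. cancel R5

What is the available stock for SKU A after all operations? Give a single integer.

Step 1: reserve R1 B 7 -> on_hand[A=50 B=60] avail[A=50 B=53] open={R1}
Step 2: cancel R1 -> on_hand[A=50 B=60] avail[A=50 B=60] open={}
Step 3: reserve R2 A 7 -> on_hand[A=50 B=60] avail[A=43 B=60] open={R2}
Step 4: commit R2 -> on_hand[A=43 B=60] avail[A=43 B=60] open={}
Step 5: reserve R3 A 5 -> on_hand[A=43 B=60] avail[A=38 B=60] open={R3}
Step 6: reserve R4 B 6 -> on_hand[A=43 B=60] avail[A=38 B=54] open={R3,R4}
Step 7: reserve R5 B 5 -> on_hand[A=43 B=60] avail[A=38 B=49] open={R3,R4,R5}
Step 8: reserve R6 B 4 -> on_hand[A=43 B=60] avail[A=38 B=45] open={R3,R4,R5,R6}
Step 9: reserve R7 A 3 -> on_hand[A=43 B=60] avail[A=35 B=45] open={R3,R4,R5,R6,R7}
Step 10: cancel R6 -> on_hand[A=43 B=60] avail[A=35 B=49] open={R3,R4,R5,R7}
Step 11: reserve R8 A 2 -> on_hand[A=43 B=60] avail[A=33 B=49] open={R3,R4,R5,R7,R8}
Step 12: reserve R9 A 1 -> on_hand[A=43 B=60] avail[A=32 B=49] open={R3,R4,R5,R7,R8,R9}
Step 13: reserve R10 A 8 -> on_hand[A=43 B=60] avail[A=24 B=49] open={R10,R3,R4,R5,R7,R8,R9}
Step 14: reserve R11 A 3 -> on_hand[A=43 B=60] avail[A=21 B=49] open={R10,R11,R3,R4,R5,R7,R8,R9}
Step 15: reserve R12 B 7 -> on_hand[A=43 B=60] avail[A=21 B=42] open={R10,R11,R12,R3,R4,R5,R7,R8,R9}
Step 16: cancel R8 -> on_hand[A=43 B=60] avail[A=23 B=42] open={R10,R11,R12,R3,R4,R5,R7,R9}
Step 17: cancel R12 -> on_hand[A=43 B=60] avail[A=23 B=49] open={R10,R11,R3,R4,R5,R7,R9}
Step 18: cancel R4 -> on_hand[A=43 B=60] avail[A=23 B=55] open={R10,R11,R3,R5,R7,R9}
Step 19: cancel R5 -> on_hand[A=43 B=60] avail[A=23 B=60] open={R10,R11,R3,R7,R9}
Final available[A] = 23

Answer: 23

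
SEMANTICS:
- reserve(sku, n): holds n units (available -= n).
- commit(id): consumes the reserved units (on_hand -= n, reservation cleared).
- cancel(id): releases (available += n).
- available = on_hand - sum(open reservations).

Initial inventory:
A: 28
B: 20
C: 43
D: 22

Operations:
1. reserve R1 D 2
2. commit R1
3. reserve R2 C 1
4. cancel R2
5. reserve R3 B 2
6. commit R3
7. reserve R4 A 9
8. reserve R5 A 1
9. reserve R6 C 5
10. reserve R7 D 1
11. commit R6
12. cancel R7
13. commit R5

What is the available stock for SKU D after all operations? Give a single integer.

Answer: 20

Derivation:
Step 1: reserve R1 D 2 -> on_hand[A=28 B=20 C=43 D=22] avail[A=28 B=20 C=43 D=20] open={R1}
Step 2: commit R1 -> on_hand[A=28 B=20 C=43 D=20] avail[A=28 B=20 C=43 D=20] open={}
Step 3: reserve R2 C 1 -> on_hand[A=28 B=20 C=43 D=20] avail[A=28 B=20 C=42 D=20] open={R2}
Step 4: cancel R2 -> on_hand[A=28 B=20 C=43 D=20] avail[A=28 B=20 C=43 D=20] open={}
Step 5: reserve R3 B 2 -> on_hand[A=28 B=20 C=43 D=20] avail[A=28 B=18 C=43 D=20] open={R3}
Step 6: commit R3 -> on_hand[A=28 B=18 C=43 D=20] avail[A=28 B=18 C=43 D=20] open={}
Step 7: reserve R4 A 9 -> on_hand[A=28 B=18 C=43 D=20] avail[A=19 B=18 C=43 D=20] open={R4}
Step 8: reserve R5 A 1 -> on_hand[A=28 B=18 C=43 D=20] avail[A=18 B=18 C=43 D=20] open={R4,R5}
Step 9: reserve R6 C 5 -> on_hand[A=28 B=18 C=43 D=20] avail[A=18 B=18 C=38 D=20] open={R4,R5,R6}
Step 10: reserve R7 D 1 -> on_hand[A=28 B=18 C=43 D=20] avail[A=18 B=18 C=38 D=19] open={R4,R5,R6,R7}
Step 11: commit R6 -> on_hand[A=28 B=18 C=38 D=20] avail[A=18 B=18 C=38 D=19] open={R4,R5,R7}
Step 12: cancel R7 -> on_hand[A=28 B=18 C=38 D=20] avail[A=18 B=18 C=38 D=20] open={R4,R5}
Step 13: commit R5 -> on_hand[A=27 B=18 C=38 D=20] avail[A=18 B=18 C=38 D=20] open={R4}
Final available[D] = 20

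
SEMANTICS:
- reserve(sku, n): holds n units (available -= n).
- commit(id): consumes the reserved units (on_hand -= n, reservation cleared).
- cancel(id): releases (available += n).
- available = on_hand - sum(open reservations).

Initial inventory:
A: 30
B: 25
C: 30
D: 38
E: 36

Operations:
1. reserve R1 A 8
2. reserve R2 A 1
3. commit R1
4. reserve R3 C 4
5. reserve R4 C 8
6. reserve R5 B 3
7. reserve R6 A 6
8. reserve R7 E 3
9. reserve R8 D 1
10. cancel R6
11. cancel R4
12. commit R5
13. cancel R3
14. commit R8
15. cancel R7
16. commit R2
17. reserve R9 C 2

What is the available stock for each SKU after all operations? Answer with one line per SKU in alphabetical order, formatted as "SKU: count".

Step 1: reserve R1 A 8 -> on_hand[A=30 B=25 C=30 D=38 E=36] avail[A=22 B=25 C=30 D=38 E=36] open={R1}
Step 2: reserve R2 A 1 -> on_hand[A=30 B=25 C=30 D=38 E=36] avail[A=21 B=25 C=30 D=38 E=36] open={R1,R2}
Step 3: commit R1 -> on_hand[A=22 B=25 C=30 D=38 E=36] avail[A=21 B=25 C=30 D=38 E=36] open={R2}
Step 4: reserve R3 C 4 -> on_hand[A=22 B=25 C=30 D=38 E=36] avail[A=21 B=25 C=26 D=38 E=36] open={R2,R3}
Step 5: reserve R4 C 8 -> on_hand[A=22 B=25 C=30 D=38 E=36] avail[A=21 B=25 C=18 D=38 E=36] open={R2,R3,R4}
Step 6: reserve R5 B 3 -> on_hand[A=22 B=25 C=30 D=38 E=36] avail[A=21 B=22 C=18 D=38 E=36] open={R2,R3,R4,R5}
Step 7: reserve R6 A 6 -> on_hand[A=22 B=25 C=30 D=38 E=36] avail[A=15 B=22 C=18 D=38 E=36] open={R2,R3,R4,R5,R6}
Step 8: reserve R7 E 3 -> on_hand[A=22 B=25 C=30 D=38 E=36] avail[A=15 B=22 C=18 D=38 E=33] open={R2,R3,R4,R5,R6,R7}
Step 9: reserve R8 D 1 -> on_hand[A=22 B=25 C=30 D=38 E=36] avail[A=15 B=22 C=18 D=37 E=33] open={R2,R3,R4,R5,R6,R7,R8}
Step 10: cancel R6 -> on_hand[A=22 B=25 C=30 D=38 E=36] avail[A=21 B=22 C=18 D=37 E=33] open={R2,R3,R4,R5,R7,R8}
Step 11: cancel R4 -> on_hand[A=22 B=25 C=30 D=38 E=36] avail[A=21 B=22 C=26 D=37 E=33] open={R2,R3,R5,R7,R8}
Step 12: commit R5 -> on_hand[A=22 B=22 C=30 D=38 E=36] avail[A=21 B=22 C=26 D=37 E=33] open={R2,R3,R7,R8}
Step 13: cancel R3 -> on_hand[A=22 B=22 C=30 D=38 E=36] avail[A=21 B=22 C=30 D=37 E=33] open={R2,R7,R8}
Step 14: commit R8 -> on_hand[A=22 B=22 C=30 D=37 E=36] avail[A=21 B=22 C=30 D=37 E=33] open={R2,R7}
Step 15: cancel R7 -> on_hand[A=22 B=22 C=30 D=37 E=36] avail[A=21 B=22 C=30 D=37 E=36] open={R2}
Step 16: commit R2 -> on_hand[A=21 B=22 C=30 D=37 E=36] avail[A=21 B=22 C=30 D=37 E=36] open={}
Step 17: reserve R9 C 2 -> on_hand[A=21 B=22 C=30 D=37 E=36] avail[A=21 B=22 C=28 D=37 E=36] open={R9}

Answer: A: 21
B: 22
C: 28
D: 37
E: 36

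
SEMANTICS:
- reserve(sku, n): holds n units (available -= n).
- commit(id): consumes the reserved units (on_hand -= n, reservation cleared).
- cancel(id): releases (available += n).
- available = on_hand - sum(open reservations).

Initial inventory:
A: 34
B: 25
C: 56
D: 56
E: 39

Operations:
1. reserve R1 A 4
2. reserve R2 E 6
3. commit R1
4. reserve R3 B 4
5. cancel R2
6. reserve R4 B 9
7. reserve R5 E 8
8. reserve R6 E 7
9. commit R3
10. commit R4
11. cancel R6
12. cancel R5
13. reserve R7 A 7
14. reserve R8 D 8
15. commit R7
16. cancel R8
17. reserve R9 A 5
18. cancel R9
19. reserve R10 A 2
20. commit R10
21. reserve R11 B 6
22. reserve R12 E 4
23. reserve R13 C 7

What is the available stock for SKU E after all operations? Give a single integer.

Step 1: reserve R1 A 4 -> on_hand[A=34 B=25 C=56 D=56 E=39] avail[A=30 B=25 C=56 D=56 E=39] open={R1}
Step 2: reserve R2 E 6 -> on_hand[A=34 B=25 C=56 D=56 E=39] avail[A=30 B=25 C=56 D=56 E=33] open={R1,R2}
Step 3: commit R1 -> on_hand[A=30 B=25 C=56 D=56 E=39] avail[A=30 B=25 C=56 D=56 E=33] open={R2}
Step 4: reserve R3 B 4 -> on_hand[A=30 B=25 C=56 D=56 E=39] avail[A=30 B=21 C=56 D=56 E=33] open={R2,R3}
Step 5: cancel R2 -> on_hand[A=30 B=25 C=56 D=56 E=39] avail[A=30 B=21 C=56 D=56 E=39] open={R3}
Step 6: reserve R4 B 9 -> on_hand[A=30 B=25 C=56 D=56 E=39] avail[A=30 B=12 C=56 D=56 E=39] open={R3,R4}
Step 7: reserve R5 E 8 -> on_hand[A=30 B=25 C=56 D=56 E=39] avail[A=30 B=12 C=56 D=56 E=31] open={R3,R4,R5}
Step 8: reserve R6 E 7 -> on_hand[A=30 B=25 C=56 D=56 E=39] avail[A=30 B=12 C=56 D=56 E=24] open={R3,R4,R5,R6}
Step 9: commit R3 -> on_hand[A=30 B=21 C=56 D=56 E=39] avail[A=30 B=12 C=56 D=56 E=24] open={R4,R5,R6}
Step 10: commit R4 -> on_hand[A=30 B=12 C=56 D=56 E=39] avail[A=30 B=12 C=56 D=56 E=24] open={R5,R6}
Step 11: cancel R6 -> on_hand[A=30 B=12 C=56 D=56 E=39] avail[A=30 B=12 C=56 D=56 E=31] open={R5}
Step 12: cancel R5 -> on_hand[A=30 B=12 C=56 D=56 E=39] avail[A=30 B=12 C=56 D=56 E=39] open={}
Step 13: reserve R7 A 7 -> on_hand[A=30 B=12 C=56 D=56 E=39] avail[A=23 B=12 C=56 D=56 E=39] open={R7}
Step 14: reserve R8 D 8 -> on_hand[A=30 B=12 C=56 D=56 E=39] avail[A=23 B=12 C=56 D=48 E=39] open={R7,R8}
Step 15: commit R7 -> on_hand[A=23 B=12 C=56 D=56 E=39] avail[A=23 B=12 C=56 D=48 E=39] open={R8}
Step 16: cancel R8 -> on_hand[A=23 B=12 C=56 D=56 E=39] avail[A=23 B=12 C=56 D=56 E=39] open={}
Step 17: reserve R9 A 5 -> on_hand[A=23 B=12 C=56 D=56 E=39] avail[A=18 B=12 C=56 D=56 E=39] open={R9}
Step 18: cancel R9 -> on_hand[A=23 B=12 C=56 D=56 E=39] avail[A=23 B=12 C=56 D=56 E=39] open={}
Step 19: reserve R10 A 2 -> on_hand[A=23 B=12 C=56 D=56 E=39] avail[A=21 B=12 C=56 D=56 E=39] open={R10}
Step 20: commit R10 -> on_hand[A=21 B=12 C=56 D=56 E=39] avail[A=21 B=12 C=56 D=56 E=39] open={}
Step 21: reserve R11 B 6 -> on_hand[A=21 B=12 C=56 D=56 E=39] avail[A=21 B=6 C=56 D=56 E=39] open={R11}
Step 22: reserve R12 E 4 -> on_hand[A=21 B=12 C=56 D=56 E=39] avail[A=21 B=6 C=56 D=56 E=35] open={R11,R12}
Step 23: reserve R13 C 7 -> on_hand[A=21 B=12 C=56 D=56 E=39] avail[A=21 B=6 C=49 D=56 E=35] open={R11,R12,R13}
Final available[E] = 35

Answer: 35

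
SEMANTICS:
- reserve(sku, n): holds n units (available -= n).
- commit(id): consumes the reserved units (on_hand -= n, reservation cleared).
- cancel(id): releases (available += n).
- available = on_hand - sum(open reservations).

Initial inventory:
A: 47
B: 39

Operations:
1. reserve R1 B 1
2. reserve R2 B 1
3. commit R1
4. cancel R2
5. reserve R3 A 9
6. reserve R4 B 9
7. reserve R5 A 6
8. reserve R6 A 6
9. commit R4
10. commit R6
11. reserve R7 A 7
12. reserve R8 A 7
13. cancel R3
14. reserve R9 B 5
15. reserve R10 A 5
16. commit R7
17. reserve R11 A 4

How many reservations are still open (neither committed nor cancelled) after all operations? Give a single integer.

Step 1: reserve R1 B 1 -> on_hand[A=47 B=39] avail[A=47 B=38] open={R1}
Step 2: reserve R2 B 1 -> on_hand[A=47 B=39] avail[A=47 B=37] open={R1,R2}
Step 3: commit R1 -> on_hand[A=47 B=38] avail[A=47 B=37] open={R2}
Step 4: cancel R2 -> on_hand[A=47 B=38] avail[A=47 B=38] open={}
Step 5: reserve R3 A 9 -> on_hand[A=47 B=38] avail[A=38 B=38] open={R3}
Step 6: reserve R4 B 9 -> on_hand[A=47 B=38] avail[A=38 B=29] open={R3,R4}
Step 7: reserve R5 A 6 -> on_hand[A=47 B=38] avail[A=32 B=29] open={R3,R4,R5}
Step 8: reserve R6 A 6 -> on_hand[A=47 B=38] avail[A=26 B=29] open={R3,R4,R5,R6}
Step 9: commit R4 -> on_hand[A=47 B=29] avail[A=26 B=29] open={R3,R5,R6}
Step 10: commit R6 -> on_hand[A=41 B=29] avail[A=26 B=29] open={R3,R5}
Step 11: reserve R7 A 7 -> on_hand[A=41 B=29] avail[A=19 B=29] open={R3,R5,R7}
Step 12: reserve R8 A 7 -> on_hand[A=41 B=29] avail[A=12 B=29] open={R3,R5,R7,R8}
Step 13: cancel R3 -> on_hand[A=41 B=29] avail[A=21 B=29] open={R5,R7,R8}
Step 14: reserve R9 B 5 -> on_hand[A=41 B=29] avail[A=21 B=24] open={R5,R7,R8,R9}
Step 15: reserve R10 A 5 -> on_hand[A=41 B=29] avail[A=16 B=24] open={R10,R5,R7,R8,R9}
Step 16: commit R7 -> on_hand[A=34 B=29] avail[A=16 B=24] open={R10,R5,R8,R9}
Step 17: reserve R11 A 4 -> on_hand[A=34 B=29] avail[A=12 B=24] open={R10,R11,R5,R8,R9}
Open reservations: ['R10', 'R11', 'R5', 'R8', 'R9'] -> 5

Answer: 5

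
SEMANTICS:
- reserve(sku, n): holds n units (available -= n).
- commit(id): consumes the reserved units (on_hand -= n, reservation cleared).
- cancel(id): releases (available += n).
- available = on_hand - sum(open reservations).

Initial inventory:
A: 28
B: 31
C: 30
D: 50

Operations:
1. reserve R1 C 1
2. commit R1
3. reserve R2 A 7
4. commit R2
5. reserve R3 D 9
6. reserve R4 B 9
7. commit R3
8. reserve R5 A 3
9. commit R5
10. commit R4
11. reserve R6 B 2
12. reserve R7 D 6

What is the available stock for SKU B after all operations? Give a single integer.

Answer: 20

Derivation:
Step 1: reserve R1 C 1 -> on_hand[A=28 B=31 C=30 D=50] avail[A=28 B=31 C=29 D=50] open={R1}
Step 2: commit R1 -> on_hand[A=28 B=31 C=29 D=50] avail[A=28 B=31 C=29 D=50] open={}
Step 3: reserve R2 A 7 -> on_hand[A=28 B=31 C=29 D=50] avail[A=21 B=31 C=29 D=50] open={R2}
Step 4: commit R2 -> on_hand[A=21 B=31 C=29 D=50] avail[A=21 B=31 C=29 D=50] open={}
Step 5: reserve R3 D 9 -> on_hand[A=21 B=31 C=29 D=50] avail[A=21 B=31 C=29 D=41] open={R3}
Step 6: reserve R4 B 9 -> on_hand[A=21 B=31 C=29 D=50] avail[A=21 B=22 C=29 D=41] open={R3,R4}
Step 7: commit R3 -> on_hand[A=21 B=31 C=29 D=41] avail[A=21 B=22 C=29 D=41] open={R4}
Step 8: reserve R5 A 3 -> on_hand[A=21 B=31 C=29 D=41] avail[A=18 B=22 C=29 D=41] open={R4,R5}
Step 9: commit R5 -> on_hand[A=18 B=31 C=29 D=41] avail[A=18 B=22 C=29 D=41] open={R4}
Step 10: commit R4 -> on_hand[A=18 B=22 C=29 D=41] avail[A=18 B=22 C=29 D=41] open={}
Step 11: reserve R6 B 2 -> on_hand[A=18 B=22 C=29 D=41] avail[A=18 B=20 C=29 D=41] open={R6}
Step 12: reserve R7 D 6 -> on_hand[A=18 B=22 C=29 D=41] avail[A=18 B=20 C=29 D=35] open={R6,R7}
Final available[B] = 20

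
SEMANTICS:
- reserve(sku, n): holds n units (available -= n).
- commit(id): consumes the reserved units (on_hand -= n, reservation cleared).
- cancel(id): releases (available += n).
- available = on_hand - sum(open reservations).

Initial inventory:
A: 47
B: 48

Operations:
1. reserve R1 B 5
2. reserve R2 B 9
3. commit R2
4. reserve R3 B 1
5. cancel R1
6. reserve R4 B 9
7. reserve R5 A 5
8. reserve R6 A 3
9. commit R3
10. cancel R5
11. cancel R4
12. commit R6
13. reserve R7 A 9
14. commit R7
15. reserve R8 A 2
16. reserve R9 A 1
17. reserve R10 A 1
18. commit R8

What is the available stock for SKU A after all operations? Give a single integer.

Answer: 31

Derivation:
Step 1: reserve R1 B 5 -> on_hand[A=47 B=48] avail[A=47 B=43] open={R1}
Step 2: reserve R2 B 9 -> on_hand[A=47 B=48] avail[A=47 B=34] open={R1,R2}
Step 3: commit R2 -> on_hand[A=47 B=39] avail[A=47 B=34] open={R1}
Step 4: reserve R3 B 1 -> on_hand[A=47 B=39] avail[A=47 B=33] open={R1,R3}
Step 5: cancel R1 -> on_hand[A=47 B=39] avail[A=47 B=38] open={R3}
Step 6: reserve R4 B 9 -> on_hand[A=47 B=39] avail[A=47 B=29] open={R3,R4}
Step 7: reserve R5 A 5 -> on_hand[A=47 B=39] avail[A=42 B=29] open={R3,R4,R5}
Step 8: reserve R6 A 3 -> on_hand[A=47 B=39] avail[A=39 B=29] open={R3,R4,R5,R6}
Step 9: commit R3 -> on_hand[A=47 B=38] avail[A=39 B=29] open={R4,R5,R6}
Step 10: cancel R5 -> on_hand[A=47 B=38] avail[A=44 B=29] open={R4,R6}
Step 11: cancel R4 -> on_hand[A=47 B=38] avail[A=44 B=38] open={R6}
Step 12: commit R6 -> on_hand[A=44 B=38] avail[A=44 B=38] open={}
Step 13: reserve R7 A 9 -> on_hand[A=44 B=38] avail[A=35 B=38] open={R7}
Step 14: commit R7 -> on_hand[A=35 B=38] avail[A=35 B=38] open={}
Step 15: reserve R8 A 2 -> on_hand[A=35 B=38] avail[A=33 B=38] open={R8}
Step 16: reserve R9 A 1 -> on_hand[A=35 B=38] avail[A=32 B=38] open={R8,R9}
Step 17: reserve R10 A 1 -> on_hand[A=35 B=38] avail[A=31 B=38] open={R10,R8,R9}
Step 18: commit R8 -> on_hand[A=33 B=38] avail[A=31 B=38] open={R10,R9}
Final available[A] = 31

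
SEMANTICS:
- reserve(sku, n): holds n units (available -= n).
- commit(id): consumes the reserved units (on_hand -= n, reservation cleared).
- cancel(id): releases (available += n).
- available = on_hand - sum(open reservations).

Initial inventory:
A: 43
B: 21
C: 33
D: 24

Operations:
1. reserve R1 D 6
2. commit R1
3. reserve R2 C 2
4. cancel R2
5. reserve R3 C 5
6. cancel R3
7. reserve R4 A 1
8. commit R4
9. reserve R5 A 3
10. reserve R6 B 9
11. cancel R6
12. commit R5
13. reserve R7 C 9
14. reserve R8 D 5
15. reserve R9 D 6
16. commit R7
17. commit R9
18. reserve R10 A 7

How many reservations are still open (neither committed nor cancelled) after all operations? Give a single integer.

Step 1: reserve R1 D 6 -> on_hand[A=43 B=21 C=33 D=24] avail[A=43 B=21 C=33 D=18] open={R1}
Step 2: commit R1 -> on_hand[A=43 B=21 C=33 D=18] avail[A=43 B=21 C=33 D=18] open={}
Step 3: reserve R2 C 2 -> on_hand[A=43 B=21 C=33 D=18] avail[A=43 B=21 C=31 D=18] open={R2}
Step 4: cancel R2 -> on_hand[A=43 B=21 C=33 D=18] avail[A=43 B=21 C=33 D=18] open={}
Step 5: reserve R3 C 5 -> on_hand[A=43 B=21 C=33 D=18] avail[A=43 B=21 C=28 D=18] open={R3}
Step 6: cancel R3 -> on_hand[A=43 B=21 C=33 D=18] avail[A=43 B=21 C=33 D=18] open={}
Step 7: reserve R4 A 1 -> on_hand[A=43 B=21 C=33 D=18] avail[A=42 B=21 C=33 D=18] open={R4}
Step 8: commit R4 -> on_hand[A=42 B=21 C=33 D=18] avail[A=42 B=21 C=33 D=18] open={}
Step 9: reserve R5 A 3 -> on_hand[A=42 B=21 C=33 D=18] avail[A=39 B=21 C=33 D=18] open={R5}
Step 10: reserve R6 B 9 -> on_hand[A=42 B=21 C=33 D=18] avail[A=39 B=12 C=33 D=18] open={R5,R6}
Step 11: cancel R6 -> on_hand[A=42 B=21 C=33 D=18] avail[A=39 B=21 C=33 D=18] open={R5}
Step 12: commit R5 -> on_hand[A=39 B=21 C=33 D=18] avail[A=39 B=21 C=33 D=18] open={}
Step 13: reserve R7 C 9 -> on_hand[A=39 B=21 C=33 D=18] avail[A=39 B=21 C=24 D=18] open={R7}
Step 14: reserve R8 D 5 -> on_hand[A=39 B=21 C=33 D=18] avail[A=39 B=21 C=24 D=13] open={R7,R8}
Step 15: reserve R9 D 6 -> on_hand[A=39 B=21 C=33 D=18] avail[A=39 B=21 C=24 D=7] open={R7,R8,R9}
Step 16: commit R7 -> on_hand[A=39 B=21 C=24 D=18] avail[A=39 B=21 C=24 D=7] open={R8,R9}
Step 17: commit R9 -> on_hand[A=39 B=21 C=24 D=12] avail[A=39 B=21 C=24 D=7] open={R8}
Step 18: reserve R10 A 7 -> on_hand[A=39 B=21 C=24 D=12] avail[A=32 B=21 C=24 D=7] open={R10,R8}
Open reservations: ['R10', 'R8'] -> 2

Answer: 2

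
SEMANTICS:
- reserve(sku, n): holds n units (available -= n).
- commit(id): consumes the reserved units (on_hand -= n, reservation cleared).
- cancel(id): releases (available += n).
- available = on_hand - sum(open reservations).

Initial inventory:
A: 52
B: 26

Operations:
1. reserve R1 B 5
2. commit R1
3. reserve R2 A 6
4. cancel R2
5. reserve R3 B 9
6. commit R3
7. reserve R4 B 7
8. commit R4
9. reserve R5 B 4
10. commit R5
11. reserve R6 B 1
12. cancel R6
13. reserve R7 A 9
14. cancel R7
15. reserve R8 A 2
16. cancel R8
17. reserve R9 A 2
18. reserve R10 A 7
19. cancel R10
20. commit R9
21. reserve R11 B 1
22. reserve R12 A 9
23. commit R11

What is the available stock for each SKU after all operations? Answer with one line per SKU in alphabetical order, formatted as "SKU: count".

Step 1: reserve R1 B 5 -> on_hand[A=52 B=26] avail[A=52 B=21] open={R1}
Step 2: commit R1 -> on_hand[A=52 B=21] avail[A=52 B=21] open={}
Step 3: reserve R2 A 6 -> on_hand[A=52 B=21] avail[A=46 B=21] open={R2}
Step 4: cancel R2 -> on_hand[A=52 B=21] avail[A=52 B=21] open={}
Step 5: reserve R3 B 9 -> on_hand[A=52 B=21] avail[A=52 B=12] open={R3}
Step 6: commit R3 -> on_hand[A=52 B=12] avail[A=52 B=12] open={}
Step 7: reserve R4 B 7 -> on_hand[A=52 B=12] avail[A=52 B=5] open={R4}
Step 8: commit R4 -> on_hand[A=52 B=5] avail[A=52 B=5] open={}
Step 9: reserve R5 B 4 -> on_hand[A=52 B=5] avail[A=52 B=1] open={R5}
Step 10: commit R5 -> on_hand[A=52 B=1] avail[A=52 B=1] open={}
Step 11: reserve R6 B 1 -> on_hand[A=52 B=1] avail[A=52 B=0] open={R6}
Step 12: cancel R6 -> on_hand[A=52 B=1] avail[A=52 B=1] open={}
Step 13: reserve R7 A 9 -> on_hand[A=52 B=1] avail[A=43 B=1] open={R7}
Step 14: cancel R7 -> on_hand[A=52 B=1] avail[A=52 B=1] open={}
Step 15: reserve R8 A 2 -> on_hand[A=52 B=1] avail[A=50 B=1] open={R8}
Step 16: cancel R8 -> on_hand[A=52 B=1] avail[A=52 B=1] open={}
Step 17: reserve R9 A 2 -> on_hand[A=52 B=1] avail[A=50 B=1] open={R9}
Step 18: reserve R10 A 7 -> on_hand[A=52 B=1] avail[A=43 B=1] open={R10,R9}
Step 19: cancel R10 -> on_hand[A=52 B=1] avail[A=50 B=1] open={R9}
Step 20: commit R9 -> on_hand[A=50 B=1] avail[A=50 B=1] open={}
Step 21: reserve R11 B 1 -> on_hand[A=50 B=1] avail[A=50 B=0] open={R11}
Step 22: reserve R12 A 9 -> on_hand[A=50 B=1] avail[A=41 B=0] open={R11,R12}
Step 23: commit R11 -> on_hand[A=50 B=0] avail[A=41 B=0] open={R12}

Answer: A: 41
B: 0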